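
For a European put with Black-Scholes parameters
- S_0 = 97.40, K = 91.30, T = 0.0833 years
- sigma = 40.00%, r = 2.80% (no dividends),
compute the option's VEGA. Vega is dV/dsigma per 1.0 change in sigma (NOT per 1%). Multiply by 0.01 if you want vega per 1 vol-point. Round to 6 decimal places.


Answer: Vega = 9.148777

Derivation:
d1 = 0.6381443447; d2 = 0.5226973871
phi(d1) = 0.3254479833; exp(-qT) = 1.0000000000; exp(-rT) = 0.9976703179
Vega = S * exp(-qT) * phi(d1) * sqrt(T) = 97.4000 * 1.0000000000 * 0.3254479833 * 0.2886173938 = 9.148777


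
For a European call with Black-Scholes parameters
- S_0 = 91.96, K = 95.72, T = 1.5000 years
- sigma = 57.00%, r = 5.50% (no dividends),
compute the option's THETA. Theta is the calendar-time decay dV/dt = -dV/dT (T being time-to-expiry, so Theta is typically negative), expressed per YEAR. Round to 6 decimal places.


d1 = 0.4098260438; d2 = -0.2882785329
phi(d1) = 0.3668078174; exp(-qT) = 1.0000000000; exp(-rT) = 0.9208114379
Theta = -S*exp(-qT)*phi(d1)*sigma/(2*sqrt(T)) - r*K*exp(-rT)*N(d2) + q*S*exp(-qT)*N(d1)
N(d1) = 0.6590332200; N(d2) = 0.3865667691; sqrt(T) = 1.2247448714
Term 1 = -91.9600 * 1.0000000000 * 0.3668078174 * 0.5700 / (2 * 1.2247448714) = -7.8494056906
Term 2 = -0.0550 * 95.7200 * 0.9208114379 * 0.3865667691 = -1.8739612326
Term 3 = 0 (no dividend yield, q = 0)
Theta = -7.8494056906 + (-1.8739612326) + (0.0000000000) = -9.723367

Answer: Theta = -9.723367


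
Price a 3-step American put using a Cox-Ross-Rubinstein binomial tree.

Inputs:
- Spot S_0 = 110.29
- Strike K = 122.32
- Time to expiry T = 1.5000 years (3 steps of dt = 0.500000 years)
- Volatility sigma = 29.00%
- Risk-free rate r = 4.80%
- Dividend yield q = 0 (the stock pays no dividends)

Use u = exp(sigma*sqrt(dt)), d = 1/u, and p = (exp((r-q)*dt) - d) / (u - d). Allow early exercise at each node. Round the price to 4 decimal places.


Answer: Price = V(0,0) = 19.3273

Derivation:
dt = T/N = 0.500000
u = exp(sigma*sqrt(dt)) = 1.227600; d = 1/u = 0.814598
p = (exp((r-q)*dt) - d) / (u - d) = 0.507728
Discount per step: exp(-r*dt) = 0.976286
Stock lattice S(k, i) with i counting down-moves:
  k=0: S(0,0) = 110.2900
  k=1: S(1,0) = 135.3920; S(1,1) = 89.8420
  k=2: S(2,0) = 166.2072; S(2,1) = 110.2900; S(2,2) = 73.1851
  k=3: S(3,0) = 204.0359; S(3,1) = 135.3920; S(3,2) = 89.8420; S(3,3) = 59.6164
Terminal payoffs V(N, i) = max(K - S_T, 0):
  V(3,0) = 0.000000; V(3,1) = 0.000000; V(3,2) = 32.478025; V(3,3) = 62.703620
Backward induction: V(k, i) = exp(-r*dt) * [p * V(k+1, i) + (1-p) * V(k+1, i+1)]; then take max(V_cont, immediate exercise) for American.
  V(2,0) = exp(-r*dt) * [p*0.000000 + (1-p)*0.000000] = 0.000000; exercise = 0.000000; V(2,0) = max -> 0.000000
  V(2,1) = exp(-r*dt) * [p*0.000000 + (1-p)*32.478025] = 15.608889; exercise = 12.030000; V(2,1) = max -> 15.608889
  V(2,2) = exp(-r*dt) * [p*32.478025 + (1-p)*62.703620] = 46.234206; exercise = 49.134938; V(2,2) = max -> 49.134938
  V(1,0) = exp(-r*dt) * [p*0.000000 + (1-p)*15.608889] = 7.501608; exercise = 0.000000; V(1,0) = max -> 7.501608
  V(1,1) = exp(-r*dt) * [p*15.608889 + (1-p)*49.134938] = 31.351302; exercise = 32.478025; V(1,1) = max -> 32.478025
  V(0,0) = exp(-r*dt) * [p*7.501608 + (1-p)*32.478025] = 19.327340; exercise = 12.030000; V(0,0) = max -> 19.327340


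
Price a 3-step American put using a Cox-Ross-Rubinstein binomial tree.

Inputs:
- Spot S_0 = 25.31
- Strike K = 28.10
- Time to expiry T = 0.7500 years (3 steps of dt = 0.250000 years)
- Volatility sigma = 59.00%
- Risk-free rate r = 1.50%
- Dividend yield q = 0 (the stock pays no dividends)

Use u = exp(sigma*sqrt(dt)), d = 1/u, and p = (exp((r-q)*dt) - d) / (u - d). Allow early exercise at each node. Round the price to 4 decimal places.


Answer: Price = V(0,0) = 7.0366

Derivation:
dt = T/N = 0.250000
u = exp(sigma*sqrt(dt)) = 1.343126; d = 1/u = 0.744532
p = (exp((r-q)*dt) - d) / (u - d) = 0.433057
Discount per step: exp(-r*dt) = 0.996257
Stock lattice S(k, i) with i counting down-moves:
  k=0: S(0,0) = 25.3100
  k=1: S(1,0) = 33.9945; S(1,1) = 18.8441
  k=2: S(2,0) = 45.6589; S(2,1) = 25.3100; S(2,2) = 14.0300
  k=3: S(3,0) = 61.3257; S(3,1) = 33.9945; S(3,2) = 18.8441; S(3,3) = 10.4458
Terminal payoffs V(N, i) = max(K - S_T, 0):
  V(3,0) = 0.000000; V(3,1) = 0.000000; V(3,2) = 9.255906; V(3,3) = 17.654204
Backward induction: V(k, i) = exp(-r*dt) * [p * V(k+1, i) + (1-p) * V(k+1, i+1)]; then take max(V_cont, immediate exercise) for American.
  V(2,0) = exp(-r*dt) * [p*0.000000 + (1-p)*0.000000] = 0.000000; exercise = 0.000000; V(2,0) = max -> 0.000000
  V(2,1) = exp(-r*dt) * [p*0.000000 + (1-p)*9.255906] = 5.227932; exercise = 2.790000; V(2,1) = max -> 5.227932
  V(2,2) = exp(-r*dt) * [p*9.255906 + (1-p)*17.654204] = 13.964799; exercise = 14.069976; V(2,2) = max -> 14.069976
  V(1,0) = exp(-r*dt) * [p*0.000000 + (1-p)*5.227932] = 2.952848; exercise = 0.000000; V(1,0) = max -> 2.952848
  V(1,1) = exp(-r*dt) * [p*5.227932 + (1-p)*14.069976] = 10.202539; exercise = 9.255906; V(1,1) = max -> 10.202539
  V(0,0) = exp(-r*dt) * [p*2.952848 + (1-p)*10.202539] = 7.036575; exercise = 2.790000; V(0,0) = max -> 7.036575


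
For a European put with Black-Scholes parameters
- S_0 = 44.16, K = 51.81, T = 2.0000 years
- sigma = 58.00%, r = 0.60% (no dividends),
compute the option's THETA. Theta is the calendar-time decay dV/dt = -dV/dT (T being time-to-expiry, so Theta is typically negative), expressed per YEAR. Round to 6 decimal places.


d1 = 0.2299757778; d2 = -0.5902680883
phi(d1) = 0.3885307497; exp(-qT) = 1.0000000000; exp(-rT) = 0.9880717129
Theta = -S*exp(-qT)*phi(d1)*sigma/(2*sqrt(T)) + r*K*exp(-rT)*N(-d2) - q*S*exp(-qT)*N(-d1)
N(-d1) = 0.4090552959; N(-d2) = 0.7224945349; sqrt(T) = 1.4142135624
Term 1 = -44.1600 * 1.0000000000 * 0.3885307497 * 0.5800 / (2 * 1.4142135624) = -3.5183372054
Term 2 = 0.0060 * 51.8100 * 0.9880717129 * 0.7224945349 = 0.2219156216
Term 3 = 0 (no dividend yield, q = 0)
Theta = -3.5183372054 + (0.2219156216) + (0.0000000000) = -3.296422

Answer: Theta = -3.296422


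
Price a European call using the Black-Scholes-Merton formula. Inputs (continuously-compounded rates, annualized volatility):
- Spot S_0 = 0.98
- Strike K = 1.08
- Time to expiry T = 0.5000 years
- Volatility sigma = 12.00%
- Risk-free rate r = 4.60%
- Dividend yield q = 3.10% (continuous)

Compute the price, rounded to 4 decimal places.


Answer: Price = 0.0064

Derivation:
d1 = (ln(S/K) + (r - q + 0.5*sigma^2) * T) / (sigma * sqrt(T)) = -1.01427100
d2 = d1 - sigma * sqrt(T) = -1.09912382
exp(-rT) = 0.97726248; exp(-qT) = 0.98461951
C = S_0 * exp(-qT) * N(d1) - K * exp(-rT) * N(d2)
N(d1) = 0.15522673; N(d2) = 0.13585703
C = 0.9800 * 0.98461951 * 0.15522673 - 1.0800 * 0.97726248 * 0.13585703 = 0.0064


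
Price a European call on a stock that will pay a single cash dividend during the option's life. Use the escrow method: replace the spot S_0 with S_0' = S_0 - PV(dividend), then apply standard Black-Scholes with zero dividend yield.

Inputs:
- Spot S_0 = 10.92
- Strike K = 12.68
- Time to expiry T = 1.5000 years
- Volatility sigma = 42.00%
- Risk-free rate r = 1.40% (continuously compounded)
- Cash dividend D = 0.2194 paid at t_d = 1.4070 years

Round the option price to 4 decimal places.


PV(D) = D * exp(-r * t_d) = 0.2194 * 0.98049474 = 0.21512055
S_0' = S_0 - PV(D) = 10.9200 - 0.21512055 = 10.70487945
d1 = (ln(S_0'/K) + (r + sigma^2/2)*T) / (sigma*sqrt(T)) = -0.03115574
d2 = d1 - sigma*sqrt(T) = -0.54554858
exp(-rT) = 0.97921896
N(d1) = 0.48757267; N(d2) = 0.29268814
C = S_0' * N(d1) - K * exp(-rT) * N(d2) = 10.70487945 * 0.48757267 - 12.6800 * 0.97921896 * 0.29268814 = 1.5852

Answer: Price = 1.5852


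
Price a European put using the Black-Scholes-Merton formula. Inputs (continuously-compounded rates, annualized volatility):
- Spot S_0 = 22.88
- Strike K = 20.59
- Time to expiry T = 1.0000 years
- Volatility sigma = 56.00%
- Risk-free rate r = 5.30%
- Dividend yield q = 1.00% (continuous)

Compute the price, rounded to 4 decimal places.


Answer: Price = 3.2461

Derivation:
d1 = (ln(S/K) + (r - q + 0.5*sigma^2) * T) / (sigma * sqrt(T)) = 0.54510294
d2 = d1 - sigma * sqrt(T) = -0.01489706
exp(-rT) = 0.94838001; exp(-qT) = 0.99004983
P = K * exp(-rT) * N(-d2) - S_0 * exp(-qT) * N(-d1)
N(-d1) = 0.29284136; N(-d2) = 0.50594285
P = 20.5900 * 0.94838001 * 0.50594285 - 22.8800 * 0.99004983 * 0.29284136 = 3.2461


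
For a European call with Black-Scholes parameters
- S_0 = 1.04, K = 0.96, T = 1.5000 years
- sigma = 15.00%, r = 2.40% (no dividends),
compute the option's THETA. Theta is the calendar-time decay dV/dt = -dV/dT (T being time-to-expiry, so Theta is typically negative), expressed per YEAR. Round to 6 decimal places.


Answer: Theta = -0.035233

Derivation:
d1 = 0.7235123591; d2 = 0.5398006284
phi(d1) = 0.3070718253; exp(-qT) = 1.0000000000; exp(-rT) = 0.9646402935
Theta = -S*exp(-qT)*phi(d1)*sigma/(2*sqrt(T)) - r*K*exp(-rT)*N(d2) + q*S*exp(-qT)*N(d1)
N(d1) = 0.7653174181; N(d2) = 0.7053327332; sqrt(T) = 1.2247448714
Term 1 = -1.0400 * 1.0000000000 * 0.3070718253 * 0.1500 / (2 * 1.2247448714) = -0.0195564014
Term 2 = -0.0240 * 0.9600 * 0.9646402935 * 0.7053327332 = -0.0156762403
Term 3 = 0 (no dividend yield, q = 0)
Theta = -0.0195564014 + (-0.0156762403) + (0.0000000000) = -0.035233


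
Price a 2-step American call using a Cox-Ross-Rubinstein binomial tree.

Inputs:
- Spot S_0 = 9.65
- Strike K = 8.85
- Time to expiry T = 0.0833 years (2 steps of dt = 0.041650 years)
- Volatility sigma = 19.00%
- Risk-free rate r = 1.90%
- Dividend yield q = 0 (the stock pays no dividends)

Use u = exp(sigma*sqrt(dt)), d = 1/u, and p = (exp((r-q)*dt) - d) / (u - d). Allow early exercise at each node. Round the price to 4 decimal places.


Answer: Price = V(0,0) = 0.8140

Derivation:
dt = T/N = 0.041650
u = exp(sigma*sqrt(dt)) = 1.039537; d = 1/u = 0.961966
p = (exp((r-q)*dt) - d) / (u - d) = 0.500513
Discount per step: exp(-r*dt) = 0.999209
Stock lattice S(k, i) with i counting down-moves:
  k=0: S(0,0) = 9.6500
  k=1: S(1,0) = 10.0315; S(1,1) = 9.2830
  k=2: S(2,0) = 10.4282; S(2,1) = 9.6500; S(2,2) = 8.9299
Terminal payoffs V(N, i) = max(S_T - K, 0):
  V(2,0) = 1.578157; V(2,1) = 0.800000; V(2,2) = 0.079909
Backward induction: V(k, i) = exp(-r*dt) * [p * V(k+1, i) + (1-p) * V(k+1, i+1)]; then take max(V_cont, immediate exercise) for American.
  V(1,0) = exp(-r*dt) * [p*1.578157 + (1-p)*0.800000] = 1.188537; exercise = 1.181536; V(1,0) = max -> 1.188537
  V(1,1) = exp(-r*dt) * [p*0.800000 + (1-p)*0.079909] = 0.439976; exercise = 0.432975; V(1,1) = max -> 0.439976
  V(0,0) = exp(-r*dt) * [p*1.188537 + (1-p)*0.439976] = 0.813996; exercise = 0.800000; V(0,0) = max -> 0.813996


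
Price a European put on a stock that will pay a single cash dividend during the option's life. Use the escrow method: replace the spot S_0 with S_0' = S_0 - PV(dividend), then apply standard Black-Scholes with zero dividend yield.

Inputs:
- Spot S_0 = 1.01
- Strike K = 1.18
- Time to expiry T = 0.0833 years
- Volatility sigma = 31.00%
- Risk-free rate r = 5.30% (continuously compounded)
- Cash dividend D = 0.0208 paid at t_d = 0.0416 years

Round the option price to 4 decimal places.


PV(D) = D * exp(-r * t_d) = 0.0208 * 0.99779763 = 0.02075419
S_0' = S_0 - PV(D) = 1.0100 - 0.02075419 = 0.98924581
d1 = (ln(S_0'/K) + (r + sigma^2/2)*T) / (sigma*sqrt(T)) = -1.87668264
d2 = d1 - sigma*sqrt(T) = -1.96615403
exp(-rT) = 0.99559483
N(-d1) = 0.96971920; N(-d2) = 0.97535959
P = K * exp(-rT) * N(-d2) - S_0' * N(-d1) = 1.1800 * 0.99559483 * 0.97535959 - 0.98924581 * 0.96971920 = 0.1866

Answer: Price = 0.1866


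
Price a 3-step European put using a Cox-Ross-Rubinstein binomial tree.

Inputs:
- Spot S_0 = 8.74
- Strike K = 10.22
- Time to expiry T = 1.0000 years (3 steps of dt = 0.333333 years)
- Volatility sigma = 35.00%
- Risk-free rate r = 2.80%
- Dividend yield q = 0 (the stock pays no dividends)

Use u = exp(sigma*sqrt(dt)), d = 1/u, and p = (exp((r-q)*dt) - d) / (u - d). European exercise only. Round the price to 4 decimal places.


dt = T/N = 0.333333
u = exp(sigma*sqrt(dt)) = 1.223937; d = 1/u = 0.817036
p = (exp((r-q)*dt) - d) / (u - d) = 0.472698
Discount per step: exp(-r*dt) = 0.990710
Stock lattice S(k, i) with i counting down-moves:
  k=0: S(0,0) = 8.7400
  k=1: S(1,0) = 10.6972; S(1,1) = 7.1409
  k=2: S(2,0) = 13.0927; S(2,1) = 8.7400; S(2,2) = 5.8344
  k=3: S(3,0) = 16.0246; S(3,1) = 10.6972; S(3,2) = 7.1409; S(3,3) = 4.7669
Terminal payoffs V(N, i) = max(K - S_T, 0):
  V(3,0) = 0.000000; V(3,1) = 0.000000; V(3,2) = 3.079109; V(3,3) = 5.453118
Backward induction: V(k, i) = exp(-r*dt) * [p * V(k+1, i) + (1-p) * V(k+1, i+1)].
  V(2,0) = exp(-r*dt) * [p*0.000000 + (1-p)*0.000000] = 0.000000
  V(2,1) = exp(-r*dt) * [p*0.000000 + (1-p)*3.079109] = 1.608537
  V(2,2) = exp(-r*dt) * [p*3.079109 + (1-p)*5.453118] = 4.290695
  V(1,0) = exp(-r*dt) * [p*0.000000 + (1-p)*1.608537] = 0.840305
  V(1,1) = exp(-r*dt) * [p*1.608537 + (1-p)*4.290695] = 2.994762
  V(0,0) = exp(-r*dt) * [p*0.840305 + (1-p)*2.994762] = 1.957994

Answer: Price = V(0,0) = 1.9580


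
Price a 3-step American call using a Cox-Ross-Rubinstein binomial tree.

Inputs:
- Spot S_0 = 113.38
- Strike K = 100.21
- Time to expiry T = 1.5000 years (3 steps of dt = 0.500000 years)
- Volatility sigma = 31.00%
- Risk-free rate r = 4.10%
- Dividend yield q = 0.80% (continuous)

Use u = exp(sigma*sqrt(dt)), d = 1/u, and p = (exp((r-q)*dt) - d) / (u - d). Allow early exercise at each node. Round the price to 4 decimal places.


Answer: Price = V(0,0) = 26.5128

Derivation:
dt = T/N = 0.500000
u = exp(sigma*sqrt(dt)) = 1.245084; d = 1/u = 0.803159
p = (exp((r-q)*dt) - d) / (u - d) = 0.483064
Discount per step: exp(-r*dt) = 0.979709
Stock lattice S(k, i) with i counting down-moves:
  k=0: S(0,0) = 113.3800
  k=1: S(1,0) = 141.1676; S(1,1) = 91.0621
  k=2: S(2,0) = 175.7656; S(2,1) = 113.3800; S(2,2) = 73.1373
  k=3: S(3,0) = 218.8429; S(3,1) = 141.1676; S(3,2) = 91.0621; S(3,3) = 58.7409
Terminal payoffs V(N, i) = max(S_T - K, 0):
  V(3,0) = 118.632943; V(3,1) = 40.957639; V(3,2) = 0.000000; V(3,3) = 0.000000
Backward induction: V(k, i) = exp(-r*dt) * [p * V(k+1, i) + (1-p) * V(k+1, i+1)]; then take max(V_cont, immediate exercise) for American.
  V(2,0) = exp(-r*dt) * [p*118.632943 + (1-p)*40.957639] = 76.887320; exercise = 75.555587; V(2,0) = max -> 76.887320
  V(2,1) = exp(-r*dt) * [p*40.957639 + (1-p)*0.000000] = 19.383692; exercise = 13.170000; V(2,1) = max -> 19.383692
  V(2,2) = exp(-r*dt) * [p*0.000000 + (1-p)*0.000000] = 0.000000; exercise = 0.000000; V(2,2) = max -> 0.000000
  V(1,0) = exp(-r*dt) * [p*76.887320 + (1-p)*19.383692] = 46.204650; exercise = 40.957639; V(1,0) = max -> 46.204650
  V(1,1) = exp(-r*dt) * [p*19.383692 + (1-p)*0.000000] = 9.173564; exercise = 0.000000; V(1,1) = max -> 9.173564
  V(0,0) = exp(-r*dt) * [p*46.204650 + (1-p)*9.173564] = 26.512824; exercise = 13.170000; V(0,0) = max -> 26.512824


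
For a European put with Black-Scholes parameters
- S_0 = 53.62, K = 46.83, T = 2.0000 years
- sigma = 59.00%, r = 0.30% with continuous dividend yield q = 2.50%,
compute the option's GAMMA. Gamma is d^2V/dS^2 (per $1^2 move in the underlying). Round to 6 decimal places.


d1 = 0.5267323621; d2 = -0.3076536397
phi(d1) = 0.3472667634; exp(-qT) = 0.9512294245; exp(-rT) = 0.9940179641
Gamma = exp(-qT) * phi(d1) / (S * sigma * sqrt(T)) = 0.9512294245 * 0.3472667634 / (53.6200 * 0.5900 * 1.4142135624) = 0.007383

Answer: Gamma = 0.007383


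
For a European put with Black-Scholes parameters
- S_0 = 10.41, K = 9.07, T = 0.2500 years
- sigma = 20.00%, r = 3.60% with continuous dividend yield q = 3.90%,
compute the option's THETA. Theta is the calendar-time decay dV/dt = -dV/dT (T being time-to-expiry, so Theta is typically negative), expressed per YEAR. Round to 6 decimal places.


Answer: Theta = -0.300984

Derivation:
d1 = 1.4204461850; d2 = 1.3204461850
phi(d1) = 0.1454719179; exp(-qT) = 0.9902973771; exp(-rT) = 0.9910403788
Theta = -S*exp(-qT)*phi(d1)*sigma/(2*sqrt(T)) + r*K*exp(-rT)*N(-d2) - q*S*exp(-qT)*N(-d1)
N(-d1) = 0.0777389126; N(-d2) = 0.0933430461; sqrt(T) = 0.5000000000
Term 1 = -10.4100 * 0.9902973771 * 0.1454719179 * 0.2000 / (2 * 0.5000000000) = -0.2999338751
Term 2 = 0.0360 * 9.0700 * 0.9910403788 * 0.0933430461 = 0.0302052967
Term 3 = -0.0390 * 10.4100 * 0.9902973771 * 0.0777389126 = -0.0312549945
Theta = -0.2999338751 + (0.0302052967) + (-0.0312549945) = -0.300984


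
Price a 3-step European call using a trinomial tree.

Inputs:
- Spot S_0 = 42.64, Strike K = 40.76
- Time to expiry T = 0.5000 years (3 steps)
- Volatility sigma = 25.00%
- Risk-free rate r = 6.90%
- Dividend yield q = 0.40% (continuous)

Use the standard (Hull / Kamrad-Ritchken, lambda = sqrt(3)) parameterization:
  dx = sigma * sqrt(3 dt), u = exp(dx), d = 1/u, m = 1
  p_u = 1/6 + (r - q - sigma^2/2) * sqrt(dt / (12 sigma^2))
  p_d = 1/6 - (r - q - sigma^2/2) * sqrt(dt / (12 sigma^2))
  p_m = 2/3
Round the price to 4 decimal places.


Answer: Price = V(0,0) = 4.7391

Derivation:
dt = T/N = 0.166667; dx = sigma*sqrt(3*dt) = 0.176777
u = exp(dx) = 1.193365; d = 1/u = 0.837967
p_u = 0.182577, p_m = 0.666667, p_d = 0.150757
Discount per step: exp(-r*dt) = 0.988566
Stock lattice S(k, j) with j the centered position index:
  k=0: S(0,+0) = 42.6400
  k=1: S(1,-1) = 35.7309; S(1,+0) = 42.6400; S(1,+1) = 50.8851
  k=2: S(2,-2) = 29.9413; S(2,-1) = 35.7309; S(2,+0) = 42.6400; S(2,+1) = 50.8851; S(2,+2) = 60.7244
  k=3: S(3,-3) = 25.0898; S(3,-2) = 29.9413; S(3,-1) = 35.7309; S(3,+0) = 42.6400; S(3,+1) = 50.8851; S(3,+2) = 60.7244; S(3,+3) = 72.4664
Terminal payoffs V(N, j) = max(S_T - K, 0):
  V(3,-3) = 0.000000; V(3,-2) = 0.000000; V(3,-1) = 0.000000; V(3,+0) = 1.880000; V(3,+1) = 10.125066; V(3,+2) = 19.964435; V(3,+3) = 31.706390
Backward induction: V(k, j) = exp(-r*dt) * [p_u * V(k+1, j+1) + p_m * V(k+1, j) + p_d * V(k+1, j-1)]
  V(2,-2) = exp(-r*dt) * [p_u*0.000000 + p_m*0.000000 + p_d*0.000000] = 0.000000
  V(2,-1) = exp(-r*dt) * [p_u*1.880000 + p_m*0.000000 + p_d*0.000000] = 0.339319
  V(2,+0) = exp(-r*dt) * [p_u*10.125066 + p_m*1.880000 + p_d*0.000000] = 3.066465
  V(2,+1) = exp(-r*dt) * [p_u*19.964435 + p_m*10.125066 + p_d*1.880000] = 10.556405
  V(2,+2) = exp(-r*dt) * [p_u*31.706390 + p_m*19.964435 + p_d*10.125066] = 20.389062
  V(1,-1) = exp(-r*dt) * [p_u*3.066465 + p_m*0.339319 + p_d*0.000000] = 0.777089
  V(1,+0) = exp(-r*dt) * [p_u*10.556405 + p_m*3.066465 + p_d*0.339319] = 3.976820
  V(1,+1) = exp(-r*dt) * [p_u*20.389062 + p_m*10.556405 + p_d*3.066465] = 11.094140
  V(0,+0) = exp(-r*dt) * [p_u*11.094140 + p_m*3.976820 + p_d*0.777089] = 4.739081


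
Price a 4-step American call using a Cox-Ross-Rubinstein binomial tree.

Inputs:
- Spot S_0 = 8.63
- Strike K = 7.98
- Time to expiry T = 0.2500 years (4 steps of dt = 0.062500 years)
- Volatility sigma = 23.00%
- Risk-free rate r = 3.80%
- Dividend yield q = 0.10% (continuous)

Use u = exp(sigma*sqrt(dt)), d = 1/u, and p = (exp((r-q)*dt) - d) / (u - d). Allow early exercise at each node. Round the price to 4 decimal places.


dt = T/N = 0.062500
u = exp(sigma*sqrt(dt)) = 1.059185; d = 1/u = 0.944122
p = (exp((r-q)*dt) - d) / (u - d) = 0.505750
Discount per step: exp(-r*dt) = 0.997628
Stock lattice S(k, i) with i counting down-moves:
  k=0: S(0,0) = 8.6300
  k=1: S(1,0) = 9.1408; S(1,1) = 8.1478
  k=2: S(2,0) = 9.6818; S(2,1) = 8.6300; S(2,2) = 7.6925
  k=3: S(3,0) = 10.2548; S(3,1) = 9.1408; S(3,2) = 8.1478; S(3,3) = 7.2626
  k=4: S(4,0) = 10.8617; S(4,1) = 9.6818; S(4,2) = 8.6300; S(4,3) = 7.6925; S(4,4) = 6.8568
Terminal payoffs V(N, i) = max(S_T - K, 0):
  V(4,0) = 2.881718; V(4,1) = 1.701768; V(4,2) = 0.650000; V(4,3) = 0.000000; V(4,4) = 0.000000
Backward induction: V(k, i) = exp(-r*dt) * [p * V(k+1, i) + (1-p) * V(k+1, i+1)]; then take max(V_cont, immediate exercise) for American.
  V(3,0) = exp(-r*dt) * [p*2.881718 + (1-p)*1.701768] = 2.293075; exercise = 2.274786; V(3,0) = max -> 2.293075
  V(3,1) = exp(-r*dt) * [p*1.701768 + (1-p)*0.650000] = 1.179128; exercise = 1.160769; V(3,1) = max -> 1.179128
  V(3,2) = exp(-r*dt) * [p*0.650000 + (1-p)*0.000000] = 0.327958; exercise = 0.167772; V(3,2) = max -> 0.327958
  V(3,3) = exp(-r*dt) * [p*0.000000 + (1-p)*0.000000] = 0.000000; exercise = 0.000000; V(3,3) = max -> 0.000000
  V(2,0) = exp(-r*dt) * [p*2.293075 + (1-p)*1.179128] = 1.738373; exercise = 1.701768; V(2,0) = max -> 1.738373
  V(2,1) = exp(-r*dt) * [p*1.179128 + (1-p)*0.327958] = 0.756638; exercise = 0.650000; V(2,1) = max -> 0.756638
  V(2,2) = exp(-r*dt) * [p*0.327958 + (1-p)*0.000000] = 0.165471; exercise = 0.000000; V(2,2) = max -> 0.165471
  V(1,0) = exp(-r*dt) * [p*1.738373 + (1-p)*0.756638] = 1.250177; exercise = 1.160769; V(1,0) = max -> 1.250177
  V(1,1) = exp(-r*dt) * [p*0.756638 + (1-p)*0.165471] = 0.463352; exercise = 0.167772; V(1,1) = max -> 0.463352
  V(0,0) = exp(-r*dt) * [p*1.250177 + (1-p)*0.463352] = 0.859245; exercise = 0.650000; V(0,0) = max -> 0.859245

Answer: Price = V(0,0) = 0.8592


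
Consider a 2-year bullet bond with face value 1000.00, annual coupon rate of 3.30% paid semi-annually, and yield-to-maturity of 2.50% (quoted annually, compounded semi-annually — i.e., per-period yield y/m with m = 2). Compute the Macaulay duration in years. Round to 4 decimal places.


Answer: Macaulay duration = 1.9523 years

Derivation:
Coupon per period c = face * coupon_rate / m = 16.500000
Periods per year m = 2; per-period yield y/m = 0.012500
Number of cashflows N = 4
Cashflows (t years, CF_t, discount factor 1/(1+y/m)^(m*t), PV):
  t = 0.5000: CF_t = 16.500000, DF = 0.987654, PV = 16.296296
  t = 1.0000: CF_t = 16.500000, DF = 0.975461, PV = 16.095107
  t = 1.5000: CF_t = 16.500000, DF = 0.963418, PV = 15.896402
  t = 2.0000: CF_t = 1016.500000, DF = 0.951524, PV = 967.224426
Price P = sum_t PV_t = 1015.512232
Macaulay numerator sum_t t * PV_t:
  t * PV_t at t = 0.5000: 8.148148
  t * PV_t at t = 1.0000: 16.095107
  t * PV_t at t = 1.5000: 23.844604
  t * PV_t at t = 2.0000: 1934.448852
Macaulay duration D = (sum_t t * PV_t) / P = 1982.536711 / 1015.512232 = 1.952253


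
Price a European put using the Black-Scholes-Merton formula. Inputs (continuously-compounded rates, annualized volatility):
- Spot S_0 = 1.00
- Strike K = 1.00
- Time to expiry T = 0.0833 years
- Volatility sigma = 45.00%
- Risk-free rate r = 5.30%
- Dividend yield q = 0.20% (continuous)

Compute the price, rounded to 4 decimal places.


Answer: Price = 0.0496

Derivation:
d1 = (ln(S/K) + (r - q + 0.5*sigma^2) * T) / (sigma * sqrt(T)) = 0.09764888
d2 = d1 - sigma * sqrt(T) = -0.03222894
exp(-rT) = 0.99559483; exp(-qT) = 0.99983341
P = K * exp(-rT) * N(-d2) - S_0 * exp(-qT) * N(-d1)
N(-d1) = 0.46110555; N(-d2) = 0.51285526
P = 1.0000 * 0.99559483 * 0.51285526 - 1.0000 * 0.99983341 * 0.46110555 = 0.0496


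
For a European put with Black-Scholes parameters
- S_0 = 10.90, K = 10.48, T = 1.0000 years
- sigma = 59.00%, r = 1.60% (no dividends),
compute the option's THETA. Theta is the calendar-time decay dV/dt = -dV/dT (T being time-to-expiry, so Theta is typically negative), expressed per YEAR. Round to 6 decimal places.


d1 = 0.3887188311; d2 = -0.2012811689
phi(d1) = 0.3699121633; exp(-qT) = 1.0000000000; exp(-rT) = 0.9841273201
Theta = -S*exp(-qT)*phi(d1)*sigma/(2*sqrt(T)) + r*K*exp(-rT)*N(-d2) - q*S*exp(-qT)*N(-d1)
N(-d1) = 0.3487420753; N(-d2) = 0.5797606369; sqrt(T) = 1.0000000000
Term 1 = -10.9000 * 1.0000000000 * 0.3699121633 * 0.5900 / (2 * 1.0000000000) = -1.1894525611
Term 2 = 0.0160 * 10.4800 * 0.9841273201 * 0.5797606369 = 0.0956712127
Term 3 = 0 (no dividend yield, q = 0)
Theta = -1.1894525611 + (0.0956712127) + (0.0000000000) = -1.093781

Answer: Theta = -1.093781


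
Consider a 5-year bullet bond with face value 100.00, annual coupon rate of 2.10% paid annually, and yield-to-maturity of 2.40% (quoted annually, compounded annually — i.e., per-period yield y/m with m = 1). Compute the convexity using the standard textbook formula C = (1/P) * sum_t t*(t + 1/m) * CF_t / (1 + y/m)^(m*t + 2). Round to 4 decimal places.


Coupon per period c = face * coupon_rate / m = 2.100000
Periods per year m = 1; per-period yield y/m = 0.024000
Number of cashflows N = 5
Cashflows (t years, CF_t, discount factor 1/(1+y/m)^(m*t), PV):
  t = 1.0000: CF_t = 2.100000, DF = 0.976562, PV = 2.050781
  t = 2.0000: CF_t = 2.100000, DF = 0.953674, PV = 2.002716
  t = 3.0000: CF_t = 2.100000, DF = 0.931323, PV = 1.955777
  t = 4.0000: CF_t = 2.100000, DF = 0.909495, PV = 1.909939
  t = 5.0000: CF_t = 102.100000, DF = 0.888178, PV = 90.683017
Price P = sum_t PV_t = 98.602230
Convexity numerator sum_t t*(t + 1/m) * CF_t / (1+y/m)^(m*t + 2):
  t = 1.0000: term = 3.911555
  t = 2.0000: term = 11.459633
  t = 3.0000: term = 22.382096
  t = 4.0000: term = 36.429193
  t = 5.0000: term = 2594.461917
Convexity = (1/P) * sum = 2668.644395 / 98.602230 = 27.064747

Answer: Convexity = 27.0647


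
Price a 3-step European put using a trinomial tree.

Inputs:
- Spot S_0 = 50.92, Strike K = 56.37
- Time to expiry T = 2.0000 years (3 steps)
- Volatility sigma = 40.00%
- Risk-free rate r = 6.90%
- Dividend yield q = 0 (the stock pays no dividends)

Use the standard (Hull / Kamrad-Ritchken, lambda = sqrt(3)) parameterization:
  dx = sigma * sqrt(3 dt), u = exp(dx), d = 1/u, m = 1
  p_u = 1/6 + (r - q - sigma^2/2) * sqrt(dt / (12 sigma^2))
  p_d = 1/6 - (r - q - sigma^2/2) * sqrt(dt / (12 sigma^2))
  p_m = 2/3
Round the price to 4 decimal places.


dt = T/N = 0.666667; dx = sigma*sqrt(3*dt) = 0.565685
u = exp(dx) = 1.760654; d = 1/u = 0.567971
p_u = 0.160185, p_m = 0.666667, p_d = 0.173148
Discount per step: exp(-r*dt) = 0.955042
Stock lattice S(k, j) with j the centered position index:
  k=0: S(0,+0) = 50.9200
  k=1: S(1,-1) = 28.9211; S(1,+0) = 50.9200; S(1,+1) = 89.6525
  k=2: S(2,-2) = 16.4263; S(2,-1) = 28.9211; S(2,+0) = 50.9200; S(2,+1) = 89.6525; S(2,+2) = 157.8471
  k=3: S(3,-3) = 9.3297; S(3,-2) = 16.4263; S(3,-1) = 28.9211; S(3,+0) = 50.9200; S(3,+1) = 89.6525; S(3,+2) = 157.8471; S(3,+3) = 277.9141
Terminal payoffs V(N, j) = max(K - S_T, 0):
  V(3,-3) = 47.040331; V(3,-2) = 39.943680; V(3,-1) = 27.448931; V(3,+0) = 5.450000; V(3,+1) = 0.000000; V(3,+2) = 0.000000; V(3,+3) = 0.000000
Backward induction: V(k, j) = exp(-r*dt) * [p_u * V(k+1, j+1) + p_m * V(k+1, j) + p_d * V(k+1, j-1)]
  V(2,-2) = exp(-r*dt) * [p_u*27.448931 + p_m*39.943680 + p_d*47.040331] = 37.409934
  V(2,-1) = exp(-r*dt) * [p_u*5.450000 + p_m*27.448931 + p_d*39.943680] = 24.915595
  V(2,+0) = exp(-r*dt) * [p_u*0.000000 + p_m*5.450000 + p_d*27.448931] = 8.009053
  V(2,+1) = exp(-r*dt) * [p_u*0.000000 + p_m*0.000000 + p_d*5.450000] = 0.901234
  V(2,+2) = exp(-r*dt) * [p_u*0.000000 + p_m*0.000000 + p_d*0.000000] = 0.000000
  V(1,-1) = exp(-r*dt) * [p_u*8.009053 + p_m*24.915595 + p_d*37.409934] = 23.275136
  V(1,+0) = exp(-r*dt) * [p_u*0.901234 + p_m*8.009053 + p_d*24.915595] = 9.357339
  V(1,+1) = exp(-r*dt) * [p_u*0.000000 + p_m*0.901234 + p_d*8.009053] = 1.898220
  V(0,+0) = exp(-r*dt) * [p_u*1.898220 + p_m*9.357339 + p_d*23.275136] = 10.097034

Answer: Price = V(0,0) = 10.0970


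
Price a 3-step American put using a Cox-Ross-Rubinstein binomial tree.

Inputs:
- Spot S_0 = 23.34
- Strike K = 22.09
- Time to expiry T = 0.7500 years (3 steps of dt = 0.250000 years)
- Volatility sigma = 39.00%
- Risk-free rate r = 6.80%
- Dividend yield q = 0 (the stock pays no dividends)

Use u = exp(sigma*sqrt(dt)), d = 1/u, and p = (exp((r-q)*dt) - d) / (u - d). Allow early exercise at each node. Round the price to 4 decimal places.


Answer: Price = V(0,0) = 2.2414

Derivation:
dt = T/N = 0.250000
u = exp(sigma*sqrt(dt)) = 1.215311; d = 1/u = 0.822835
p = (exp((r-q)*dt) - d) / (u - d) = 0.495089
Discount per step: exp(-r*dt) = 0.983144
Stock lattice S(k, i) with i counting down-moves:
  k=0: S(0,0) = 23.3400
  k=1: S(1,0) = 28.3654; S(1,1) = 19.2050
  k=2: S(2,0) = 34.4727; S(2,1) = 23.3400; S(2,2) = 15.8025
  k=3: S(3,0) = 41.8951; S(3,1) = 28.3654; S(3,2) = 19.2050; S(3,3) = 13.0029
Terminal payoffs V(N, i) = max(K - S_T, 0):
  V(3,0) = 0.000000; V(3,1) = 0.000000; V(3,2) = 2.885039; V(3,3) = 9.087149
Backward induction: V(k, i) = exp(-r*dt) * [p * V(k+1, i) + (1-p) * V(k+1, i+1)]; then take max(V_cont, immediate exercise) for American.
  V(2,0) = exp(-r*dt) * [p*0.000000 + (1-p)*0.000000] = 0.000000; exercise = 0.000000; V(2,0) = max -> 0.000000
  V(2,1) = exp(-r*dt) * [p*0.000000 + (1-p)*2.885039] = 1.432134; exercise = 0.000000; V(2,1) = max -> 1.432134
  V(2,2) = exp(-r*dt) * [p*2.885039 + (1-p)*9.087149] = 5.915137; exercise = 6.287493; V(2,2) = max -> 6.287493
  V(1,0) = exp(-r*dt) * [p*0.000000 + (1-p)*1.432134] = 0.710912; exercise = 0.000000; V(1,0) = max -> 0.710912
  V(1,1) = exp(-r*dt) * [p*1.432134 + (1-p)*6.287493] = 3.818194; exercise = 2.885039; V(1,1) = max -> 3.818194
  V(0,0) = exp(-r*dt) * [p*0.710912 + (1-p)*3.818194] = 2.241384; exercise = 0.000000; V(0,0) = max -> 2.241384


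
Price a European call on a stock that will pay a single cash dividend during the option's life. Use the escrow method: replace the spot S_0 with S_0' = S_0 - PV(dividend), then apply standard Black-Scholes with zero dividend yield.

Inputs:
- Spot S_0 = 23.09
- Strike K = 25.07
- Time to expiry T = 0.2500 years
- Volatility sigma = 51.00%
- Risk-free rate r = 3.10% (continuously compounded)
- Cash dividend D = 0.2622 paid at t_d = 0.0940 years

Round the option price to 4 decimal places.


PV(D) = D * exp(-r * t_d) = 0.2622 * 0.99709024 = 0.26143706
S_0' = S_0 - PV(D) = 23.0900 - 0.26143706 = 22.82856294
d1 = (ln(S_0'/K) + (r + sigma^2/2)*T) / (sigma*sqrt(T)) = -0.20939961
d2 = d1 - sigma*sqrt(T) = -0.46439961
exp(-rT) = 0.99227995
N(d1) = 0.41706815; N(d2) = 0.32118074
C = S_0' * N(d1) - K * exp(-rT) * N(d2) = 22.82856294 * 0.41706815 - 25.0700 * 0.99227995 * 0.32118074 = 1.5312

Answer: Price = 1.5312


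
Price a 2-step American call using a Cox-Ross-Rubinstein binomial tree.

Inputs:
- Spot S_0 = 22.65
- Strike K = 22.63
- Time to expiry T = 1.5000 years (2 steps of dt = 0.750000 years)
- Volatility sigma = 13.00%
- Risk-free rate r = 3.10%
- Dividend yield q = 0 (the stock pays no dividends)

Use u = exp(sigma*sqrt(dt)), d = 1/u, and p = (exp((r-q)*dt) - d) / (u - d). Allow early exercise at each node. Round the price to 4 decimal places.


dt = T/N = 0.750000
u = exp(sigma*sqrt(dt)) = 1.119165; d = 1/u = 0.893523
p = (exp((r-q)*dt) - d) / (u - d) = 0.576130
Discount per step: exp(-r*dt) = 0.977018
Stock lattice S(k, i) with i counting down-moves:
  k=0: S(0,0) = 22.6500
  k=1: S(1,0) = 25.3491; S(1,1) = 20.2383
  k=2: S(2,0) = 28.3698; S(2,1) = 22.6500; S(2,2) = 18.0834
Terminal payoffs V(N, i) = max(S_T - K, 0):
  V(2,0) = 5.739836; V(2,1) = 0.020000; V(2,2) = 0.000000
Backward induction: V(k, i) = exp(-r*dt) * [p * V(k+1, i) + (1-p) * V(k+1, i+1)]; then take max(V_cont, immediate exercise) for American.
  V(1,0) = exp(-r*dt) * [p*5.739836 + (1-p)*0.020000] = 3.239176; exercise = 2.719098; V(1,0) = max -> 3.239176
  V(1,1) = exp(-r*dt) * [p*0.020000 + (1-p)*0.000000] = 0.011258; exercise = 0.000000; V(1,1) = max -> 0.011258
  V(0,0) = exp(-r*dt) * [p*3.239176 + (1-p)*0.011258] = 1.827961; exercise = 0.020000; V(0,0) = max -> 1.827961

Answer: Price = V(0,0) = 1.8280


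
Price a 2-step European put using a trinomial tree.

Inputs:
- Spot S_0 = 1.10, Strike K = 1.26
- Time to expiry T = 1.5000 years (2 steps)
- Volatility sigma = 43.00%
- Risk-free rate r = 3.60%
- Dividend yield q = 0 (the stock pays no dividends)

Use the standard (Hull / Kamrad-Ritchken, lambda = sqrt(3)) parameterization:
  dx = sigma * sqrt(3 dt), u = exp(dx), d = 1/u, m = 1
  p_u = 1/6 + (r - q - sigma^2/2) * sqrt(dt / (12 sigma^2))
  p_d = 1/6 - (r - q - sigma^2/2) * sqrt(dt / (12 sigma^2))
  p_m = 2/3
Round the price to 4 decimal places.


Answer: Price = V(0,0) = 0.2836

Derivation:
dt = T/N = 0.750000; dx = sigma*sqrt(3*dt) = 0.645000
u = exp(dx) = 1.905987; d = 1/u = 0.524663
p_u = 0.133847, p_m = 0.666667, p_d = 0.199486
Discount per step: exp(-r*dt) = 0.973361
Stock lattice S(k, j) with j the centered position index:
  k=0: S(0,+0) = 1.1000
  k=1: S(1,-1) = 0.5771; S(1,+0) = 1.1000; S(1,+1) = 2.0966
  k=2: S(2,-2) = 0.3028; S(2,-1) = 0.5771; S(2,+0) = 1.1000; S(2,+1) = 2.0966; S(2,+2) = 3.9961
Terminal payoffs V(N, j) = max(K - S_T, 0):
  V(2,-2) = 0.957202; V(2,-1) = 0.682871; V(2,+0) = 0.160000; V(2,+1) = 0.000000; V(2,+2) = 0.000000
Backward induction: V(k, j) = exp(-r*dt) * [p_u * V(k+1, j+1) + p_m * V(k+1, j) + p_d * V(k+1, j-1)]
  V(1,-1) = exp(-r*dt) * [p_u*0.160000 + p_m*0.682871 + p_d*0.957202] = 0.649827
  V(1,+0) = exp(-r*dt) * [p_u*0.000000 + p_m*0.160000 + p_d*0.682871] = 0.236420
  V(1,+1) = exp(-r*dt) * [p_u*0.000000 + p_m*0.000000 + p_d*0.160000] = 0.031068
  V(0,+0) = exp(-r*dt) * [p_u*0.031068 + p_m*0.236420 + p_d*0.649827] = 0.283641


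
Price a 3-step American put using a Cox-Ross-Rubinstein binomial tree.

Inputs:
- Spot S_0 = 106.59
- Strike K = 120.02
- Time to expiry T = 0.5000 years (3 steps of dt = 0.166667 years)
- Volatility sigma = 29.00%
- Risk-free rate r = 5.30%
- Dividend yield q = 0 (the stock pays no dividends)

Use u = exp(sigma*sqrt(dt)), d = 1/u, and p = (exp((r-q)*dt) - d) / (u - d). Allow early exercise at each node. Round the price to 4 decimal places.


Answer: Price = V(0,0) = 15.6598

Derivation:
dt = T/N = 0.166667
u = exp(sigma*sqrt(dt)) = 1.125685; d = 1/u = 0.888348
p = (exp((r-q)*dt) - d) / (u - d) = 0.507820
Discount per step: exp(-r*dt) = 0.991206
Stock lattice S(k, i) with i counting down-moves:
  k=0: S(0,0) = 106.5900
  k=1: S(1,0) = 119.9868; S(1,1) = 94.6890
  k=2: S(2,0) = 135.0674; S(2,1) = 106.5900; S(2,2) = 84.1167
  k=3: S(3,0) = 152.0434; S(3,1) = 119.9868; S(3,2) = 94.6890; S(3,3) = 74.7249
Terminal payoffs V(N, i) = max(K - S_T, 0):
  V(3,0) = 0.000000; V(3,1) = 0.033204; V(3,2) = 25.331014; V(3,3) = 45.295076
Backward induction: V(k, i) = exp(-r*dt) * [p * V(k+1, i) + (1-p) * V(k+1, i+1)]; then take max(V_cont, immediate exercise) for American.
  V(2,0) = exp(-r*dt) * [p*0.000000 + (1-p)*0.033204] = 0.016199; exercise = 0.000000; V(2,0) = max -> 0.016199
  V(2,1) = exp(-r*dt) * [p*0.033204 + (1-p)*25.331014] = 12.374492; exercise = 13.430000; V(2,1) = max -> 13.430000
  V(2,2) = exp(-r*dt) * [p*25.331014 + (1-p)*45.295076] = 34.847744; exercise = 35.903252; V(2,2) = max -> 35.903252
  V(1,0) = exp(-r*dt) * [p*0.016199 + (1-p)*13.430000] = 6.560002; exercise = 0.033204; V(1,0) = max -> 6.560002
  V(1,1) = exp(-r*dt) * [p*13.430000 + (1-p)*35.903252] = 24.275506; exercise = 25.331014; V(1,1) = max -> 25.331014
  V(0,0) = exp(-r*dt) * [p*6.560002 + (1-p)*25.331014] = 15.659781; exercise = 13.430000; V(0,0) = max -> 15.659781


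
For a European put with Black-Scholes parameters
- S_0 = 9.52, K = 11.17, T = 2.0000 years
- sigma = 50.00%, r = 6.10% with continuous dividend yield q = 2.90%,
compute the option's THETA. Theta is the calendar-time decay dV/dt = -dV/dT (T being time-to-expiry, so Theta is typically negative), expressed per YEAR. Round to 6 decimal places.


Answer: Theta = -0.311747

Derivation:
d1 = 0.2180197388; d2 = -0.4890870424
phi(d1) = 0.3895726786; exp(-qT) = 0.9436499474; exp(-rT) = 0.8851483685
Theta = -S*exp(-qT)*phi(d1)*sigma/(2*sqrt(T)) + r*K*exp(-rT)*N(-d2) - q*S*exp(-qT)*N(-d1)
N(-d1) = 0.4137068660; N(-d2) = 0.6876099627; sqrt(T) = 1.4142135624
Term 1 = -9.5200 * 0.9436499474 * 0.3895726786 * 0.5000 / (2 * 1.4142135624) = -0.6186732958
Term 2 = 0.0610 * 11.1700 * 0.8851483685 * 0.6876099627 = 0.4147068814
Term 3 = -0.0290 * 9.5200 * 0.9436499474 * 0.4137068660 = -0.1077801032
Theta = -0.6186732958 + (0.4147068814) + (-0.1077801032) = -0.311747


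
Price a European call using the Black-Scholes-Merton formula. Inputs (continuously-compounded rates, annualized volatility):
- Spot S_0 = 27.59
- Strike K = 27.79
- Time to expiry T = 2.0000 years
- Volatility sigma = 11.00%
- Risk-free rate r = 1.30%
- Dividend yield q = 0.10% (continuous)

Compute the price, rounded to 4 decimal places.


d1 = (ln(S/K) + (r - q + 0.5*sigma^2) * T) / (sigma * sqrt(T)) = 0.18562932
d2 = d1 - sigma * sqrt(T) = 0.03006582
exp(-rT) = 0.97433509; exp(-qT) = 0.99800200
C = S_0 * exp(-qT) * N(d1) - K * exp(-rT) * N(d2)
N(d1) = 0.57363227; N(d2) = 0.51199272
C = 27.5900 * 0.99800200 * 0.57363227 - 27.7900 * 0.97433509 * 0.51199272 = 1.9318

Answer: Price = 1.9318


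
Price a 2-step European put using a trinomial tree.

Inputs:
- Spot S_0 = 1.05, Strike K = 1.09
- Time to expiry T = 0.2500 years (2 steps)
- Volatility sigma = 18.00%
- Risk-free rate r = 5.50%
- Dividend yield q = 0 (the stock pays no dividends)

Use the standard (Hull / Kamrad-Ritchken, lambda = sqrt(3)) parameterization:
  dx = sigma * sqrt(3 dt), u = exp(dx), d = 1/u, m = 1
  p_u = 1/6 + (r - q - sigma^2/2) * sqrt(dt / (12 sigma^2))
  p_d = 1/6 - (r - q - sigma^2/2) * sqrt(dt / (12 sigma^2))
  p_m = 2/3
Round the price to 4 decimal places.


Answer: Price = V(0,0) = 0.0533

Derivation:
dt = T/N = 0.125000; dx = sigma*sqrt(3*dt) = 0.110227
u = exp(dx) = 1.116532; d = 1/u = 0.895631
p_u = 0.188667, p_m = 0.666667, p_d = 0.144667
Discount per step: exp(-r*dt) = 0.993149
Stock lattice S(k, j) with j the centered position index:
  k=0: S(0,+0) = 1.0500
  k=1: S(1,-1) = 0.9404; S(1,+0) = 1.0500; S(1,+1) = 1.1724
  k=2: S(2,-2) = 0.8423; S(2,-1) = 0.9404; S(2,+0) = 1.0500; S(2,+1) = 1.1724; S(2,+2) = 1.3090
Terminal payoffs V(N, j) = max(K - S_T, 0):
  V(2,-2) = 0.247738; V(2,-1) = 0.149588; V(2,+0) = 0.040000; V(2,+1) = 0.000000; V(2,+2) = 0.000000
Backward induction: V(k, j) = exp(-r*dt) * [p_u * V(k+1, j+1) + p_m * V(k+1, j) + p_d * V(k+1, j-1)]
  V(1,-1) = exp(-r*dt) * [p_u*0.040000 + p_m*0.149588 + p_d*0.247738] = 0.142131
  V(1,+0) = exp(-r*dt) * [p_u*0.000000 + p_m*0.040000 + p_d*0.149588] = 0.047976
  V(1,+1) = exp(-r*dt) * [p_u*0.000000 + p_m*0.000000 + p_d*0.040000] = 0.005747
  V(0,+0) = exp(-r*dt) * [p_u*0.005747 + p_m*0.047976 + p_d*0.142131] = 0.053262


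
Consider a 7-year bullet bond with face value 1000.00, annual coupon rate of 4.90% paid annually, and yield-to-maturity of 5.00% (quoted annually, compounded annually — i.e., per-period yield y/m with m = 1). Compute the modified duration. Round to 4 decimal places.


Answer: Modified duration = 5.7990

Derivation:
Coupon per period c = face * coupon_rate / m = 49.000000
Periods per year m = 1; per-period yield y/m = 0.050000
Number of cashflows N = 7
Cashflows (t years, CF_t, discount factor 1/(1+y/m)^(m*t), PV):
  t = 1.0000: CF_t = 49.000000, DF = 0.952381, PV = 46.666667
  t = 2.0000: CF_t = 49.000000, DF = 0.907029, PV = 44.444444
  t = 3.0000: CF_t = 49.000000, DF = 0.863838, PV = 42.328042
  t = 4.0000: CF_t = 49.000000, DF = 0.822702, PV = 40.312421
  t = 5.0000: CF_t = 49.000000, DF = 0.783526, PV = 38.392782
  t = 6.0000: CF_t = 49.000000, DF = 0.746215, PV = 36.564554
  t = 7.0000: CF_t = 1049.000000, DF = 0.710681, PV = 745.504715
Price P = sum_t PV_t = 994.213627
First compute Macaulay numerator sum_t t * PV_t:
  t * PV_t at t = 1.0000: 46.666667
  t * PV_t at t = 2.0000: 88.888889
  t * PV_t at t = 3.0000: 126.984127
  t * PV_t at t = 4.0000: 161.249685
  t * PV_t at t = 5.0000: 191.963911
  t * PV_t at t = 6.0000: 219.387327
  t * PV_t at t = 7.0000: 5218.533007
Macaulay duration D = 6053.673612 / 994.213627 = 6.088906
Modified duration = D / (1 + y/m) = 6.088906 / (1 + 0.050000) = 5.798958


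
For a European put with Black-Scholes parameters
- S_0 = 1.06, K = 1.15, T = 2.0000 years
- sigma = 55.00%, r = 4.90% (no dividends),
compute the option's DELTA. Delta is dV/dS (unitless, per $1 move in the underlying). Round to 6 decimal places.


Answer: Delta = -0.340855

Derivation:
d1 = 0.4101308886; d2 = -0.3676865707
phi(d1) = 0.3667619767; exp(-qT) = 1.0000000000; exp(-rT) = 0.9066489038
N(-d1) = 0.3408549675
Delta = -exp(-qT) * N(-d1) = -1.0000000000 * 0.3408549675 = -0.340855


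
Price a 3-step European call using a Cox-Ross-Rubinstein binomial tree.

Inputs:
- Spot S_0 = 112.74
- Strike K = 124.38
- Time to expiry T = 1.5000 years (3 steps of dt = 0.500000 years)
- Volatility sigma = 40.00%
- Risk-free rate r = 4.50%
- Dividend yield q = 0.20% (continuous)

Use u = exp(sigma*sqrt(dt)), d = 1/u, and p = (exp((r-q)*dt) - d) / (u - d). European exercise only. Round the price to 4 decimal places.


dt = T/N = 0.500000
u = exp(sigma*sqrt(dt)) = 1.326896; d = 1/u = 0.753638
p = (exp((r-q)*dt) - d) / (u - d) = 0.467668
Discount per step: exp(-r*dt) = 0.977751
Stock lattice S(k, i) with i counting down-moves:
  k=0: S(0,0) = 112.7400
  k=1: S(1,0) = 149.5943; S(1,1) = 84.9652
  k=2: S(2,0) = 198.4962; S(2,1) = 112.7400; S(2,2) = 64.0330
  k=3: S(3,0) = 263.3838; S(3,1) = 149.5943; S(3,2) = 84.9652; S(3,3) = 48.2577
Terminal payoffs V(N, i) = max(S_T - K, 0):
  V(3,0) = 139.003836; V(3,1) = 25.214305; V(3,2) = 0.000000; V(3,3) = 0.000000
Backward induction: V(k, i) = exp(-r*dt) * [p * V(k+1, i) + (1-p) * V(k+1, i+1)].
  V(2,0) = exp(-r*dt) * [p*139.003836 + (1-p)*25.214305] = 76.685055
  V(2,1) = exp(-r*dt) * [p*25.214305 + (1-p)*0.000000] = 11.529567
  V(2,2) = exp(-r*dt) * [p*0.000000 + (1-p)*0.000000] = 0.000000
  V(1,0) = exp(-r*dt) * [p*76.685055 + (1-p)*11.529567] = 41.066239
  V(1,1) = exp(-r*dt) * [p*11.529567 + (1-p)*0.000000] = 5.272044
  V(0,0) = exp(-r*dt) * [p*41.066239 + (1-p)*5.272044] = 21.522107

Answer: Price = V(0,0) = 21.5221
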